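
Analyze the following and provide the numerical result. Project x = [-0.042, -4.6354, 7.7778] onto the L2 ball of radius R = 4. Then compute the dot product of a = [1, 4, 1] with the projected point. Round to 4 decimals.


Step 1: Compute ||x|| (intermediates to 6 decimals).
||x|| = sqrt((-0.042)^2 + (-4.6354)^2 + 7.7778^2) = 9.054439
Step 2: Project.
Since ||x|| > R, scale = R/||x|| = 4/9.054439 = 0.441772, proj(x) = scale * x
proj(x) = [-0.018554, -2.04779, 3.436014]
Step 3: Dot product.
a^T * proj(x) = 1*(-0.018554) + 4*(-2.04779) + 1*3.436014 = -4.7737


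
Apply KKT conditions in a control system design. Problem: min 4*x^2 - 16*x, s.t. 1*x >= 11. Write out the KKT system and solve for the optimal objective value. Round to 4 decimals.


Step 1: Try lambda = 0 (constraint inactive).
x_unc = 16/(2*4) = 2.0
Check: 1*2.0 = 2.0 < 11 -- violated!
Step 2: Constraint must be active: 1*x = 11
x* = 11/1 = 11.0
lambda = (2*4*11.0 - 16)/1 = 72.0
Step 3: Compute optimal value.
f(x*) = 4*11.0^2 - 16*11.0 = 308.0


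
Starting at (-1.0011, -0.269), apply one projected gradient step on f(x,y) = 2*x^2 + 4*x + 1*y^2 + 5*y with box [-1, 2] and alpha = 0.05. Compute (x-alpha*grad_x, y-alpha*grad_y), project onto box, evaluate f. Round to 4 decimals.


Step 1: Compute gradient at (-1.0011, -0.269).
grad_x = 2*2*-1.0011 + 4 = -0.0044
grad_y = 2*1*-0.269 + 5 = 4.462
Step 2: Gradient step.
x_raw = -1.0011 - 0.05*-0.0044 = -1.0009
y_raw = -0.269 - 0.05*4.462 = -0.4921
Step 3: Project onto [-1, 2].
x_proj = clip(-1.0009) = -1.0
y_proj = clip(-0.4921) = -0.4921
Step 4: Evaluate f.
f(-1.0, -0.4921) = -4.2183


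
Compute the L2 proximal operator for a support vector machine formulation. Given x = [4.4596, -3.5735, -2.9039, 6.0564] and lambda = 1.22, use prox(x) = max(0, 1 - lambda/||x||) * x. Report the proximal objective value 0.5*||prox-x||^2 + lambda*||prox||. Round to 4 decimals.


Step 1: Compute ||x||.
||x|| = 8.8188
Step 2: Compute scaling factor.
scale = max(0, 1 - 1.22/8.8188) = 0.8617
Step 3: prox(x) = [3.8427, -3.0791, -2.5022, 5.2185]
||prox(x)|| = 7.5988
Step 4: Proximal objective.
0.5*||prox-x||^2 = 0.7442
lambda*||prox|| = 9.2705
Total = 10.0147


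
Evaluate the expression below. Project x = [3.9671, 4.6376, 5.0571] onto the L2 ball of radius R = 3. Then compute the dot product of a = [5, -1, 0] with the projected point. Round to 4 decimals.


Step 1: Compute ||x|| (intermediates to 6 decimals).
||x|| = sqrt(3.9671^2 + 4.6376^2 + 5.0571^2) = 7.925874
Step 2: Project.
Since ||x|| > R, scale = R/||x|| = 3/7.925874 = 0.378507, proj(x) = scale * x
proj(x) = [1.501575, 1.755364, 1.914148]
Step 3: Dot product.
a^T * proj(x) = 5*1.501575 - 1*1.755364 + 0*1.914148 = 5.7525


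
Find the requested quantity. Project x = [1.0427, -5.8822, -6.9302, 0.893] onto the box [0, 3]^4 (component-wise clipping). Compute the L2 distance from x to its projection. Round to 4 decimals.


Project each component onto [0, 3].
clip(1.0427) = 1.0427, clip(-5.8822) = 0.0, clip(-6.9302) = 0.0, clip(0.893) = 0.893
Projection = [1.0427, 0.0, 0.0, 0.893]
Squared diffs: [0.0, 34.6003, 48.0277, 0.0]
Distance = sqrt(82.628) = 9.09


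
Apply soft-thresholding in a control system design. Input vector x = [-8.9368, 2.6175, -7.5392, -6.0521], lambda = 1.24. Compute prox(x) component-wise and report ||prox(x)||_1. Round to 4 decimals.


Soft-thresholding with lambda = 1.24:
prox(-8.9368) = sign(-8.9368)*max(|-8.9368| - 1.24, 0) = -7.6968
prox(2.6175) = sign(2.6175)*max(|2.6175| - 1.24, 0) = 1.3775
prox(-7.5392) = sign(-7.5392)*max(|-7.5392| - 1.24, 0) = -6.2992
prox(-6.0521) = sign(-6.0521)*max(|-6.0521| - 1.24, 0) = -4.8121
prox(x) = [-7.6968, 1.3775, -6.2992, -4.8121]
||prox(x)||_1 = 7.6968 + 1.3775 + 6.2992 + 4.8121 = 20.1856


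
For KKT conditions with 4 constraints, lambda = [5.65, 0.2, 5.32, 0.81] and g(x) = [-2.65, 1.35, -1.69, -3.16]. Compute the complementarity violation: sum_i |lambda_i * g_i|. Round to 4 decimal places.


KKT complementary slackness check:
lambda_1 * g_1 = 5.65 * -2.65 = -14.9725
lambda_2 * g_2 = 0.2 * 1.35 = 0.27
lambda_3 * g_3 = 5.32 * -1.69 = -8.9908
lambda_4 * g_4 = 0.81 * -3.16 = -2.5596
Total violation = 14.9725 + 0.27 + 8.9908 + 2.5596 = 26.7929


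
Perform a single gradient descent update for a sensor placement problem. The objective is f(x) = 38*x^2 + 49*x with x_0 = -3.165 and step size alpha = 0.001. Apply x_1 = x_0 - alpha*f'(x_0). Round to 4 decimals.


We compute the gradient at x_0 and apply the update.
f'(x) = 76*x + 49
f'(-3.165) = 76*-3.165 + 49 = -191.54
x_1 = -3.165 - 0.001*-191.54 = -2.9735


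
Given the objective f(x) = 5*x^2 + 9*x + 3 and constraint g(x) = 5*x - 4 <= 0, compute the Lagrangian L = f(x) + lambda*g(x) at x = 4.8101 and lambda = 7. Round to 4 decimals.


Step 1: Evaluate f(x).
f(4.8101) = 5*4.8101^2 + 9*4.8101 + 3 = 161.9762
Step 2: Evaluate g(x).
g(4.8101) = 5*4.8101 - 4 = 20.0505
Step 3: Compute Lagrangian.
L = 161.9762 + 7*20.0505 = 302.3297


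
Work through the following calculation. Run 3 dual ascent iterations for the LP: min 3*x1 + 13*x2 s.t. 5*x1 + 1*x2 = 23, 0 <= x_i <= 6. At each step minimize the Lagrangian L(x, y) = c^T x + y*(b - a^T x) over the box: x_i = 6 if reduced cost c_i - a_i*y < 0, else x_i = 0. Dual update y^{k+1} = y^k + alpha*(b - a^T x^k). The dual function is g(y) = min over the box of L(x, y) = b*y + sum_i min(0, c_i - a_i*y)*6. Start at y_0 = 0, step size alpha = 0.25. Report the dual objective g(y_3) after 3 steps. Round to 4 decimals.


Dual ascent for LP: min 3*x1 + 13*x2, 5*x1 + 1*x2 = 23, 0 <= x_i <= 6
Step 1: y^k = 0.0, reduced costs: (3.0, 13.0)
  x^k = (0.0, 0.0), subgradient = b - a^T x = 23.0
  y^{k+1} = 0.0 + 0.25*23.0 = 5.75
Step 2: y^k = 5.75, reduced costs: (-25.75, 7.25)
  x^k = (6.0, 0.0), subgradient = b - a^T x = -7.0
  y^{k+1} = 5.75 + 0.25*-7.0 = 4.0
Step 3: y^k = 4.0, reduced costs: (-17.0, 9.0)
  x^k = (6.0, 0.0), subgradient = b - a^T x = -7.0
  y^{k+1} = 4.0 + 0.25*-7.0 = 2.25
Dual objective at y_3 = 2.25: reduced costs (-8.25, 10.75), box minimizer x = (6.0, 0.0)
g(y_3) = b*y + (c1 - a1*y)*x1 + (c2 - a2*y)*x2 = 23*2.25 + (-8.25)*6.0 + 10.75*0.0 = 51.75 - 49.5 + 0.0 = 2.25


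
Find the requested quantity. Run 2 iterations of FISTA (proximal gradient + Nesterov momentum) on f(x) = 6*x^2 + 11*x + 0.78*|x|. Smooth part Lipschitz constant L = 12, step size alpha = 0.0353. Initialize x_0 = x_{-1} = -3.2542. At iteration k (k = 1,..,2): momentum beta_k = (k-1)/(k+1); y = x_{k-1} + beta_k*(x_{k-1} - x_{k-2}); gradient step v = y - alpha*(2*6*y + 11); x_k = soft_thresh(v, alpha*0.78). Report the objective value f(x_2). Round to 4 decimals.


FISTA on f(x) = 6*x^2 + 11*x + 0.78*|x|
L = 12, alpha = 0.0353
Iteration 1: beta = 0.0, y = -3.2542 + 0.0*(-3.2542 + 3.2542) = -3.2542
  grad(y) = -28.0504, v = y - alpha*grad = -2.264
  prox(v) = soft_thresh(-2.264, 0.0275) = -2.2365
Iteration 2: beta = 0.3333, y = -2.2365 + 0.3333*(-2.2365 + 3.2542) = -1.8972
  grad(y) = -11.767, v = y - alpha*grad = -1.4819
  prox(v) = soft_thresh(-1.4819, 0.0275) = -1.4543
f(x_2) = 6*(-1.4543)^2 + 11*(-1.4543) + 0.78*|-1.4543| = -2.1727


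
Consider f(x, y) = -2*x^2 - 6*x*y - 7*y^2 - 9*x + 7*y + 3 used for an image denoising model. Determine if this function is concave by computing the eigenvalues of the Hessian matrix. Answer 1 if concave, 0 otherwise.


The Hessian of f(x,y) = -2*x^2 - 6*x*y - 7*y^2 - 9*x + 7*y + 3 is:
H = [[-4, -6], [-6, -14]]
Trace = -4 - 14 = -18
Determinant = -4*-14 - (-6)^2 = 20
Discriminant = (-18)^2 - 4*20 = 244.0
Eigenvalues: lambda_1 = -16.8102, lambda_2 = -1.1898
The function is concave.

1


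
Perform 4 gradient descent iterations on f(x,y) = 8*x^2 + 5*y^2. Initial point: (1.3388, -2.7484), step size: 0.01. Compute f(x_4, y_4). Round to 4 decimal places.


Gradient descent on f(x,y) = 8*x^2 + 5*y^2.
Starting point: (1.3388, -2.7484), alpha = 0.01
Step 1: grad_x = 2*8*1.3388 = 21.4208, grad_y = 2*5*-2.7484 = -27.484
  x_1 = 1.3388 - 0.01*21.4208 = 1.1246
  y_1 = -2.7484 - 0.01*-27.484 = -2.4736
Step 2: grad_x = 2*8*1.1246 = 17.9935, grad_y = 2*5*-2.4736 = -24.7356
  x_2 = 1.1246 - 0.01*17.9935 = 0.9447
  y_2 = -2.4736 - 0.01*-24.7356 = -2.2262
Step 3: grad_x = 2*8*0.9447 = 15.1145, grad_y = 2*5*-2.2262 = -22.262
  x_3 = 0.9447 - 0.01*15.1145 = 0.7935
  y_3 = -2.2262 - 0.01*-22.262 = -2.0036
Step 4: grad_x = 2*8*0.7935 = 12.6962, grad_y = 2*5*-2.0036 = -20.0358
  x_4 = 0.7935 - 0.01*12.6962 = 0.6666
  y_4 = -2.0036 - 0.01*-20.0358 = -1.8032
f(0.6666, -1.8032) = 8*0.6666^2 + 5*(-1.8032)^2 = 19.8124


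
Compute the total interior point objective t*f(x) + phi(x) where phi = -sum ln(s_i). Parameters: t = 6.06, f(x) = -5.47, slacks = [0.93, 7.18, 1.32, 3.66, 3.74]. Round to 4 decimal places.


Step 1: Compute log-barrier.
ln values: [-0.0726, 1.9713, 0.2776, 1.2975, 1.3191]
phi = -(-0.0726 + 1.9713 + 0.2776 + 1.2975 + 1.3191) = -4.7929
Step 2: Compute augmented objective.
t*f(x) = 6.06*-5.47 = -33.1482
Total = -33.1482 - 4.7929 = -37.9411


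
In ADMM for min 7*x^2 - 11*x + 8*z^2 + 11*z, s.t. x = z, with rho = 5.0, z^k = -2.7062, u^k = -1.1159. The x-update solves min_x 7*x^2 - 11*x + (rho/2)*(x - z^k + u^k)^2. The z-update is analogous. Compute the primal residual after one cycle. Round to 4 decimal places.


ADMM iteration with rho = 5.0, z^k = -2.7062, u^k = -1.1159
Step 1: x-update.
Minimize 7*x^2 - 11*x + (5.0/2)*(x + 2.7062 - 1.1159)^2
FOC: (2*7 + 5.0)*x = 11 + 5.0*(-2.7062 + 1.1159)
x^{k+1} = 0.1604
Step 2: z-update.
Minimize 8*z^2 + 11*z + (5.0/2)*(0.1604 - z - 1.1159)^2
FOC: (2*8 + 5.0)*z = -11 + 5.0*(0.1604 - 1.1159)
z^{k+1} = -0.7513
Step 3: u-update.
u^{k+1} = -1.1159 + 0.1604 + 0.7513 = -0.2042
Step 4: Primal residual = |0.1604 + 0.7513| = 0.9117


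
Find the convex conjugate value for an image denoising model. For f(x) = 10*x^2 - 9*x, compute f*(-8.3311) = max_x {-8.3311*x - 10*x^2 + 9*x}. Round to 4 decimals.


f*(y) = sup_x {y*x - a*x^2 - b*x} = sup_x {(y-b)*x - a*x^2}
FOC: (y - b) - 2a*x = 0 => x* = (y - b)/(2a)
x* = (-8.3311 + 9)/(2*10) = 0.0334
f*(-8.3311) = (y-b)^2/(4a) = (-8.3311 + 9)^2/(4*10)
= 0.4474/40 = 0.0112


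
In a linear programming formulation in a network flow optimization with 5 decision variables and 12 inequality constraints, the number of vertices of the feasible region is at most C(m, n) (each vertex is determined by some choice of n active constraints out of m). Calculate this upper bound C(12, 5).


Each vertex corresponds to some choice of n active constraints out of m, so the number of vertices is at most C(m, n) = m! / (n!(m-n)!).
m = 12, n = 5
Numerator: 12 * 11 * 10 * 9 * 8
Denominator: 5! = 120
C(12, 5) = 792


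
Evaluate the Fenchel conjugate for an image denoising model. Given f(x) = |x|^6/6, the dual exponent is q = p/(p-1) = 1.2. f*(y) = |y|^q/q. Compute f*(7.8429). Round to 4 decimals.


The conjugate exponent q satisfies 1/p + 1/q = 1.
p = 6, so q = 6/(6 - 1) = 1.2
|y|^q = 7.8429^1.2 = 11.8406
f*(7.8429) = 11.8406 / 1.2 = 9.8671


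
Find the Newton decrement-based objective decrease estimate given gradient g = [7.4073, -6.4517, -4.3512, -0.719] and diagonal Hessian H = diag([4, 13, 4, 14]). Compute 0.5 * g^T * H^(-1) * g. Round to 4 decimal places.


Step 1: H is diagonal, so H^(-1) * g = [1.8518, -0.4963, -1.0878, -0.0514].
Step 2: g^T H^(-1) g = sum_i g_i^2 / H_ii
  = (7.4073)^2/4 + (-6.4517)^2/13 + (-4.3512)^2/4 + (-0.719)^2/14
  = 13.717 + 3.2019 + 4.7332 + 0.0369 = 21.6891
Step 3: Objective decrease = 0.5 * g^T H^(-1) g = 10.8445


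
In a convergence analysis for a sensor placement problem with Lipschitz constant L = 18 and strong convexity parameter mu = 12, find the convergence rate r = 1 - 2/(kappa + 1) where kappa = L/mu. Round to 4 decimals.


Step 1: Compute the condition number.
kappa = L/mu = 18/12 = 1.5
Step 2: Compute the convergence rate.
r = 1 - 2/(kappa + 1) = 1 - 2*mu/(L + mu) = (L - mu)/(L + mu) = 6/30 = 0.2


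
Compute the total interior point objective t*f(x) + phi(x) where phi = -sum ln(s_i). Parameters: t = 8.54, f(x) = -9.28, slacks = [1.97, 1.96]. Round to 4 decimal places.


Step 1: Compute log-barrier.
ln values: [0.678, 0.6729]
phi = -(0.678 + 0.6729) = -1.351
Step 2: Compute augmented objective.
t*f(x) = 8.54*-9.28 = -79.2512
Total = -79.2512 - 1.351 = -80.6022


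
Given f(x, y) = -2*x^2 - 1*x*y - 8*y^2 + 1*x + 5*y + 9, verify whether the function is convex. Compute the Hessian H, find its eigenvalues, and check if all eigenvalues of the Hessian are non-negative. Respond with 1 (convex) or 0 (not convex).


The Hessian of f(x,y) = -2*x^2 - 1*x*y - 8*y^2 + 1*x + 5*y + 9 is:
H = [[-4, -1], [-1, -16]]
Trace = -4 - 16 = -20
Determinant = -4*-16 - (-1)^2 = 63
Discriminant = (-20)^2 - 4*63 = 148.0
Eigenvalues: lambda_1 = -16.0828, lambda_2 = -3.9172
The function is not convex.

0


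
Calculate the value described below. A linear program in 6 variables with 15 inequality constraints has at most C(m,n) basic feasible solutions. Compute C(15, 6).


Each vertex corresponds to some choice of n active constraints out of m, so the number of vertices is at most C(m, n) = m! / (n!(m-n)!).
m = 15, n = 6
Numerator: 15 * 14 * 13 * 12 * 11 * 10
Denominator: 6! = 720
C(15, 6) = 5005


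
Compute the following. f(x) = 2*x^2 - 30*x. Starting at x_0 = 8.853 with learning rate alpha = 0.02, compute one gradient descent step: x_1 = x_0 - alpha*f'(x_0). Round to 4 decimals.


We compute the gradient at x_0 and apply the update.
f'(x) = 4*x - 30
f'(8.853) = 4*8.853 - 30 = 5.412
x_1 = 8.853 - 0.02*5.412 = 8.7448


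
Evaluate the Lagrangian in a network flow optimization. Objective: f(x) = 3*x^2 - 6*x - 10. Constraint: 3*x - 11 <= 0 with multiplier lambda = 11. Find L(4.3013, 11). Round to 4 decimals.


Step 1: Evaluate f(x).
f(4.3013) = 3*4.3013^2 - 6*4.3013 - 10 = 19.6957
Step 2: Evaluate g(x).
g(4.3013) = 3*4.3013 - 11 = 1.9039
Step 3: Compute Lagrangian.
L = 19.6957 + 11*1.9039 = 40.6386


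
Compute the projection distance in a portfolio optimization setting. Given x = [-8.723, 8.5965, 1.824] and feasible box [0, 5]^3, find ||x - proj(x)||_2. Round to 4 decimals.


Project each component onto [0, 5].
clip(-8.723) = 0.0, clip(8.5965) = 5.0, clip(1.824) = 1.824
Projection = [0.0, 5.0, 1.824]
Squared diffs: [76.0907, 12.9348, 0.0]
Distance = sqrt(89.0255) = 9.4353


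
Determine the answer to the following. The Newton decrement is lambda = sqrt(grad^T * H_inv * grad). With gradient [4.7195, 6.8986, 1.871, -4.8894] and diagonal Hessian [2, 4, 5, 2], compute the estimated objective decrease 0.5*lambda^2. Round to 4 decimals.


Step 1: H is diagonal, so H^(-1) * g = [2.3598, 1.7247, 0.3742, -2.4447].
Step 2: g^T H^(-1) g = sum_i g_i^2 / H_ii
  = (4.7195)^2/2 + (6.8986)^2/4 + (1.871)^2/5 + (-4.8894)^2/2
  = 11.1368 + 11.8977 + 0.7001 + 11.9531 = 35.6878
Step 3: Objective decrease = 0.5 * g^T H^(-1) g = 17.8439


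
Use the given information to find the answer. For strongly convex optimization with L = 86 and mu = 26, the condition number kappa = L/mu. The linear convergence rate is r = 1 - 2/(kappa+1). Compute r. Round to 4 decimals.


Step 1: Compute the condition number.
kappa = L/mu = 86/26 = 3.3077
Step 2: Compute the convergence rate.
r = 1 - 2/(kappa + 1) = 1 - 2*mu/(L + mu) = (L - mu)/(L + mu) = 60/112 = 0.5357


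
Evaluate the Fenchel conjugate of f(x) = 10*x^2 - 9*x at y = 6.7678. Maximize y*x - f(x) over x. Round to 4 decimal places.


f*(y) = sup_x {y*x - a*x^2 - b*x} = sup_x {(y-b)*x - a*x^2}
FOC: (y - b) - 2a*x = 0 => x* = (y - b)/(2a)
x* = (6.7678 + 9)/(2*10) = 0.7884
f*(6.7678) = (y-b)^2/(4a) = (6.7678 + 9)^2/(4*10)
= 248.6235/40 = 6.2156


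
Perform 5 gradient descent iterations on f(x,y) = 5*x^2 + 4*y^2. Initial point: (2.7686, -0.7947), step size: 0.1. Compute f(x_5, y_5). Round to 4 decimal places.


Gradient descent on f(x,y) = 5*x^2 + 4*y^2.
Starting point: (2.7686, -0.7947), alpha = 0.1
Step 1: grad_x = 2*5*2.7686 = 27.686, grad_y = 2*4*-0.7947 = -6.3576
  x_1 = 2.7686 - 0.1*27.686 = 0.0
  y_1 = -0.7947 - 0.1*-6.3576 = -0.1589
Step 2: grad_x = 2*5*0.0 = 0.0, grad_y = 2*4*-0.1589 = -1.2715
  x_2 = 0.0 - 0.1*0.0 = 0.0
  y_2 = -0.1589 - 0.1*-1.2715 = -0.0318
Step 3: grad_x = 2*5*0.0 = 0.0, grad_y = 2*4*-0.0318 = -0.2543
  x_3 = 0.0 - 0.1*0.0 = 0.0
  y_3 = -0.0318 - 0.1*-0.2543 = -0.0064
Step 4: grad_x = 2*5*0.0 = 0.0, grad_y = 2*4*-0.0064 = -0.0509
  x_4 = 0.0 - 0.1*0.0 = 0.0
  y_4 = -0.0064 - 0.1*-0.0509 = -0.0013
Step 5: grad_x = 2*5*0.0 = 0.0, grad_y = 2*4*-0.0013 = -0.0102
  x_5 = 0.0 - 0.1*0.0 = 0.0
  y_5 = -0.0013 - 0.1*-0.0102 = -0.0003
f(0.0, -0.0003) = 5*0.0^2 + 4*(-0.0003)^2 = 0.0


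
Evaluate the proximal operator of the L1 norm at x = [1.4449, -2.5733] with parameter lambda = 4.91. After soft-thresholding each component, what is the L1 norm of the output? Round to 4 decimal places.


Soft-thresholding with lambda = 4.91:
prox(1.4449) = sign(1.4449)*max(|1.4449| - 4.91, 0) = 0.0
prox(-2.5733) = sign(-2.5733)*max(|-2.5733| - 4.91, 0) = 0.0
prox(x) = [0.0, 0.0]
||prox(x)||_1 = 0.0 + 0.0 = 0.0


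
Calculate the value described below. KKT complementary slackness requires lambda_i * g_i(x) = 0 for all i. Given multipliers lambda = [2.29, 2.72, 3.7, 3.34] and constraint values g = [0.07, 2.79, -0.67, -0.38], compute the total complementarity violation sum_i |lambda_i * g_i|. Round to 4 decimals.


KKT complementary slackness check:
lambda_1 * g_1 = 2.29 * 0.07 = 0.1603
lambda_2 * g_2 = 2.72 * 2.79 = 7.5888
lambda_3 * g_3 = 3.7 * -0.67 = -2.479
lambda_4 * g_4 = 3.34 * -0.38 = -1.2692
Total violation = 0.1603 + 7.5888 + 2.479 + 1.2692 = 11.4973


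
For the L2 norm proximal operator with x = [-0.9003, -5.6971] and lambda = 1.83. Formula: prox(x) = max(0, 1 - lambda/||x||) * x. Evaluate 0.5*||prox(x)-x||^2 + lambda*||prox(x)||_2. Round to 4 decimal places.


Step 1: Compute ||x||.
||x|| = 5.7678
Step 2: Compute scaling factor.
scale = max(0, 1 - 1.83/5.7678) = 0.6827
Step 3: prox(x) = [-0.6147, -3.8895]
||prox(x)|| = 3.9378
Step 4: Proximal objective.
0.5*||prox-x||^2 = 1.6745
lambda*||prox|| = 7.2062
Total = 8.8806


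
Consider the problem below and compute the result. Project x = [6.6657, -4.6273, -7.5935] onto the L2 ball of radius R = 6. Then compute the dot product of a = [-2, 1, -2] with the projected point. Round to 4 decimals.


Step 1: Compute ||x|| (intermediates to 6 decimals).
||x|| = sqrt(6.6657^2 + (-4.6273)^2 + (-7.5935)^2) = 11.113267
Step 2: Project.
Since ||x|| > R, scale = R/||x|| = 6/11.113267 = 0.539895, proj(x) = scale * x
proj(x) = [3.598778, -2.498256, -4.099693]
Step 3: Dot product.
a^T * proj(x) = -2*3.598778 + 1*(-2.498256) - 2*(-4.099693) = -1.4964


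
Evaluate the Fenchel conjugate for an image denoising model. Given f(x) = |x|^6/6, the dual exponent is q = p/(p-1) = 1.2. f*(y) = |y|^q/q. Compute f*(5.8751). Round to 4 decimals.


The conjugate exponent q satisfies 1/p + 1/q = 1.
p = 6, so q = 6/(6 - 1) = 1.2
|y|^q = 5.8751^1.2 = 8.3718
f*(5.8751) = 8.3718 / 1.2 = 6.9765


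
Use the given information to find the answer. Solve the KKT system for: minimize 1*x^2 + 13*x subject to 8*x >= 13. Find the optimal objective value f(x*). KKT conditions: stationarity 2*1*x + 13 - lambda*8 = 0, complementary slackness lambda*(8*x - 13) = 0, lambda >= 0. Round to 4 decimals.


Step 1: Try lambda = 0 (constraint inactive).
x_unc = -13/(2*1) = -6.5
Check: 8*-6.5 = -52.0 < 13 -- violated!
Step 2: Constraint must be active: 8*x = 13
x* = 13/8 = 1.625
lambda = (2*1*1.625 + 13)/8 = 2.0313
Step 3: Compute optimal value.
f(x*) = 1*1.625^2 + 13*1.625 = 23.7656


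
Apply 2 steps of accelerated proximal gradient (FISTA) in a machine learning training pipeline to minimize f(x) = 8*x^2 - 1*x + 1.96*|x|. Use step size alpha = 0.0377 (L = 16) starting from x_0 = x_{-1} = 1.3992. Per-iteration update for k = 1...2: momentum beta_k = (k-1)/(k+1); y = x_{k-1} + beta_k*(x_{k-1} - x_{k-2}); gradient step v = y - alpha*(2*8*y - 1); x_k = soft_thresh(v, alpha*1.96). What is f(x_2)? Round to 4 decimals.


FISTA on f(x) = 8*x^2 - 1*x + 1.96*|x|
L = 16, alpha = 0.0377
Iteration 1: beta = 0.0, y = 1.3992 + 0.0*(1.3992 - 1.3992) = 1.3992
  grad(y) = 21.3872, v = y - alpha*grad = 0.5929
  prox(v) = soft_thresh(0.5929, 0.0739) = 0.519
Iteration 2: beta = 0.3333, y = 0.519 + 0.3333*(0.519 - 1.3992) = 0.2256
  grad(y) = 2.6098, v = y - alpha*grad = 0.1272
  prox(v) = soft_thresh(0.1272, 0.0739) = 0.0533
f(x_2) = 8*0.0533^2 - 1*0.0533 + 1.96*|0.0533| = 0.074


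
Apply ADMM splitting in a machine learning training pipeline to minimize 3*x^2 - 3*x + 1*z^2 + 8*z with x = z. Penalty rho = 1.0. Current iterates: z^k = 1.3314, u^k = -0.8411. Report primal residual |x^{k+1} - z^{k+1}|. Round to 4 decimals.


ADMM iteration with rho = 1.0, z^k = 1.3314, u^k = -0.8411
Step 1: x-update.
Minimize 3*x^2 - 3*x + (1.0/2)*(x - 1.3314 - 0.8411)^2
FOC: (2*3 + 1.0)*x = 3 + 1.0*(1.3314 + 0.8411)
x^{k+1} = 0.7389
Step 2: z-update.
Minimize 1*z^2 + 8*z + (1.0/2)*(0.7389 - z - 0.8411)^2
FOC: (2*1 + 1.0)*z = -8 + 1.0*(0.7389 - 0.8411)
z^{k+1} = -2.7007
Step 3: u-update.
u^{k+1} = -0.8411 + 0.7389 + 2.7007 = 2.5986
Step 4: Primal residual = |0.7389 + 2.7007| = 3.4397


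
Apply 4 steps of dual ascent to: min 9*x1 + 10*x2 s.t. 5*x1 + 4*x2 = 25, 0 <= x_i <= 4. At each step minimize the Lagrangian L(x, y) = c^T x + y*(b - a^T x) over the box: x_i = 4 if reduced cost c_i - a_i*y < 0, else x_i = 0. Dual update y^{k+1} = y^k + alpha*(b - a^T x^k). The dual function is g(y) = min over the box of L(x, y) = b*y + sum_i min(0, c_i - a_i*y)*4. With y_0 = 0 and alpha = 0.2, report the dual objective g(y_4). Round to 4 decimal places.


Dual ascent for LP: min 9*x1 + 10*x2, 5*x1 + 4*x2 = 25, 0 <= x_i <= 4
Step 1: y^k = 0.0, reduced costs: (9.0, 10.0)
  x^k = (0.0, 0.0), subgradient = b - a^T x = 25.0
  y^{k+1} = 0.0 + 0.2*25.0 = 5.0
Step 2: y^k = 5.0, reduced costs: (-16.0, -10.0)
  x^k = (4.0, 4.0), subgradient = b - a^T x = -11.0
  y^{k+1} = 5.0 + 0.2*-11.0 = 2.8
Step 3: y^k = 2.8, reduced costs: (-5.0, -1.2)
  x^k = (4.0, 4.0), subgradient = b - a^T x = -11.0
  y^{k+1} = 2.8 + 0.2*-11.0 = 0.6
Step 4: y^k = 0.6, reduced costs: (6.0, 7.6)
  x^k = (0.0, 0.0), subgradient = b - a^T x = 25.0
  y^{k+1} = 0.6 + 0.2*25.0 = 5.6
Dual objective at y_4 = 5.6: reduced costs (-19.0, -12.4), box minimizer x = (4.0, 4.0)
g(y_4) = b*y + (c1 - a1*y)*x1 + (c2 - a2*y)*x2 = 25*5.6 + (-19.0)*4.0 + (-12.4)*4.0 = 140.0 - 76.0 - 49.6 = 14.4


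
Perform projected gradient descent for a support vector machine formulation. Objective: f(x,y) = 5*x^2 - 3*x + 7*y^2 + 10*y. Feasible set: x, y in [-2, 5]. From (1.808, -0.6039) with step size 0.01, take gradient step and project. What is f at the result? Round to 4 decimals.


Step 1: Compute gradient at (1.808, -0.6039).
grad_x = 2*5*1.808 - 3 = 15.08
grad_y = 2*7*-0.6039 + 10 = 1.5454
Step 2: Gradient step.
x_raw = 1.808 - 0.01*15.08 = 1.6572
y_raw = -0.6039 - 0.01*1.5454 = -0.6194
Step 3: Project onto [-2, 5].
x_proj = clip(1.6572) = 1.6572
y_proj = clip(-0.6194) = -0.6194
Step 4: Evaluate f.
f(1.6572, -0.6194) = 5.2516


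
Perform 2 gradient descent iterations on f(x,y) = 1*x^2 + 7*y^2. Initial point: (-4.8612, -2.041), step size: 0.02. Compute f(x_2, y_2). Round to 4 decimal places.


Gradient descent on f(x,y) = 1*x^2 + 7*y^2.
Starting point: (-4.8612, -2.041), alpha = 0.02
Step 1: grad_x = 2*1*-4.8612 = -9.7224, grad_y = 2*7*-2.041 = -28.574
  x_1 = -4.8612 - 0.02*-9.7224 = -4.6668
  y_1 = -2.041 - 0.02*-28.574 = -1.4695
Step 2: grad_x = 2*1*-4.6668 = -9.3335, grad_y = 2*7*-1.4695 = -20.5733
  x_2 = -4.6668 - 0.02*-9.3335 = -4.4801
  y_2 = -1.4695 - 0.02*-20.5733 = -1.0581
f(-4.4801, -1.0581) = 1*(-4.4801)^2 + 7*(-1.0581)^2 = 27.9075


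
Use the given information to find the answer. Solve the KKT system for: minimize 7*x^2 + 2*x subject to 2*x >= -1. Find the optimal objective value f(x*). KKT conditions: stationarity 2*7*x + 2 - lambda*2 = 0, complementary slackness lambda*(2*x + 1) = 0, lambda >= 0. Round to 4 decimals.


Step 1: Try lambda = 0 (constraint inactive).
Stationarity: 2*7*x + 2 = 0
x* = -2/(2*7) = -1/7 = -0.1429 (rounded; the exact value -1/7 is used below)
Check constraint: 2*-0.1429 = -0.2858 >= -1 -- satisfied.
Step 2: Compute optimal value.
f(x*) = 7*(-1/7)^2 + 2*(-1/7) = -0.1429


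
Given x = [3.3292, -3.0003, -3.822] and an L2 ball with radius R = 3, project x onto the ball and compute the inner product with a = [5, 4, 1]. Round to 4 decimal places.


Step 1: Compute ||x|| (intermediates to 6 decimals).
||x|| = sqrt(3.3292^2 + (-3.0003)^2 + (-3.822)^2) = 5.890081
Step 2: Project.
Since ||x|| > R, scale = R/||x|| = 3/5.890081 = 0.509331, proj(x) = scale * x
proj(x) = [1.695665, -1.528146, -1.946663]
Step 3: Dot product.
a^T * proj(x) = 5*1.695665 + 4*(-1.528146) + 1*(-1.946663) = 0.4191


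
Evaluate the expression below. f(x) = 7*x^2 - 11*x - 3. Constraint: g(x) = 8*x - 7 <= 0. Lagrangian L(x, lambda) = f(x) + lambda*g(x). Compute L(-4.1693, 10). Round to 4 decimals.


Step 1: Evaluate f(x).
f(-4.1693) = 7*(-4.1693)^2 - 11*(-4.1693) - 3 = 164.5437
Step 2: Evaluate g(x).
g(-4.1693) = 8*-4.1693 - 7 = -40.3544
Step 3: Compute Lagrangian.
L = 164.5437 + 10*-40.3544 = -239.0003


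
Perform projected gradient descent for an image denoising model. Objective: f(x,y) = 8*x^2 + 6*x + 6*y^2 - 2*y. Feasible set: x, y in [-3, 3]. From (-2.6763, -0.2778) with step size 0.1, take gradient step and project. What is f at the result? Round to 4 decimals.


Step 1: Compute gradient at (-2.6763, -0.2778).
grad_x = 2*8*-2.6763 + 6 = -36.8208
grad_y = 2*6*-0.2778 - 2 = -5.3336
Step 2: Gradient step.
x_raw = -2.6763 - 0.1*-36.8208 = 1.0058
y_raw = -0.2778 - 0.1*-5.3336 = 0.2556
Step 3: Project onto [-3, 3].
x_proj = clip(1.0058) = 1.0058
y_proj = clip(0.2556) = 0.2556
Step 4: Evaluate f.
f(1.0058, 0.2556) = 14.0082


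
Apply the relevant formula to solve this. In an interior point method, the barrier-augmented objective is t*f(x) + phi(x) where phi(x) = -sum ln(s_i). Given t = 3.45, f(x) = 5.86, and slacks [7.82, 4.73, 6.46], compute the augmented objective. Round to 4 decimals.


Step 1: Compute log-barrier.
ln values: [2.0567, 1.5539, 1.8656]
phi = -(2.0567 + 1.5539 + 1.8656) = -5.4762
Step 2: Compute augmented objective.
t*f(x) = 3.45*5.86 = 20.217
Total = 20.217 - 5.4762 = 14.7408


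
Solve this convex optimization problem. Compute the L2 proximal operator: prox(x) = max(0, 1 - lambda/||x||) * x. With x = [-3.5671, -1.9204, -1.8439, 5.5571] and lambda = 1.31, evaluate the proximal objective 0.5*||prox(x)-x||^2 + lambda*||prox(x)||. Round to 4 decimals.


Step 1: Compute ||x||.
||x|| = 7.1199
Step 2: Compute scaling factor.
scale = max(0, 1 - 1.31/7.1199) = 0.816
Step 3: prox(x) = [-2.9108, -1.5671, -1.5046, 4.5346]
||prox(x)|| = 5.8099
Step 4: Proximal objective.
0.5*||prox-x||^2 = 0.8581
lambda*||prox|| = 7.611
Total = 8.4691


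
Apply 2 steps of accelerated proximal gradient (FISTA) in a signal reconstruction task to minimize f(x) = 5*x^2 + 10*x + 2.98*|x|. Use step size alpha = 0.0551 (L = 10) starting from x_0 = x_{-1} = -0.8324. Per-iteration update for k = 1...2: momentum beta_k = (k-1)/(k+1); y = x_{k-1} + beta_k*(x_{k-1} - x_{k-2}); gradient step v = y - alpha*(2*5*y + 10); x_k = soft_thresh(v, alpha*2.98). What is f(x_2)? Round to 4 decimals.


FISTA on f(x) = 5*x^2 + 10*x + 2.98*|x|
L = 10, alpha = 0.0551
Iteration 1: beta = 0.0, y = -0.8324 + 0.0*(-0.8324 + 0.8324) = -0.8324
  grad(y) = 1.676, v = y - alpha*grad = -0.9247
  prox(v) = soft_thresh(-0.9247, 0.1642) = -0.7605
Iteration 2: beta = 0.3333, y = -0.7605 + 0.3333*(-0.7605 + 0.8324) = -0.7366
  grad(y) = 2.634, v = y - alpha*grad = -0.8817
  prox(v) = soft_thresh(-0.8817, 0.1642) = -0.7175
f(x_2) = 5*(-0.7175)^2 + 10*(-0.7175) + 2.98*|-0.7175| = -2.4628


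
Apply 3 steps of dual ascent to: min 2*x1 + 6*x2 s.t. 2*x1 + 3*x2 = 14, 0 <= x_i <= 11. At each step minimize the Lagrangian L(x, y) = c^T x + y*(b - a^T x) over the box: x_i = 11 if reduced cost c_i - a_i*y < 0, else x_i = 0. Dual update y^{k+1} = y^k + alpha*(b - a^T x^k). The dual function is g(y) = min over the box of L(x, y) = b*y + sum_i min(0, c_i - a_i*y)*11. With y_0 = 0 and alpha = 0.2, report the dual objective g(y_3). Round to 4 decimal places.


Dual ascent for LP: min 2*x1 + 6*x2, 2*x1 + 3*x2 = 14, 0 <= x_i <= 11
Step 1: y^k = 0.0, reduced costs: (2.0, 6.0)
  x^k = (0.0, 0.0), subgradient = b - a^T x = 14.0
  y^{k+1} = 0.0 + 0.2*14.0 = 2.8
Step 2: y^k = 2.8, reduced costs: (-3.6, -2.4)
  x^k = (11.0, 11.0), subgradient = b - a^T x = -41.0
  y^{k+1} = 2.8 + 0.2*-41.0 = -5.4
Step 3: y^k = -5.4, reduced costs: (12.8, 22.2)
  x^k = (0.0, 0.0), subgradient = b - a^T x = 14.0
  y^{k+1} = -5.4 + 0.2*14.0 = -2.6
Dual objective at y_3 = -2.6: reduced costs (7.2, 13.8), box minimizer x = (0.0, 0.0)
g(y_3) = b*y + (c1 - a1*y)*x1 + (c2 - a2*y)*x2 = 14*(-2.6) + 7.2*0.0 + 13.8*0.0 = -36.4 + 0.0 + 0.0 = -36.4


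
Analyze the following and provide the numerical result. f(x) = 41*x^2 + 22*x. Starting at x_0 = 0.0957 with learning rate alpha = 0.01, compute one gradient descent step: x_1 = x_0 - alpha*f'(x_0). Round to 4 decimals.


We compute the gradient at x_0 and apply the update.
f'(x) = 82*x + 22
f'(0.0957) = 82*0.0957 + 22 = 29.8474
x_1 = 0.0957 - 0.01*29.8474 = -0.2028


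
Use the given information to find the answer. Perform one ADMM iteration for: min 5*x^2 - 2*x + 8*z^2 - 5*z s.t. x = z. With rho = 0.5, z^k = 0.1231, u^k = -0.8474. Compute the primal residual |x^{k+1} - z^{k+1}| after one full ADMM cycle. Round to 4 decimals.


ADMM iteration with rho = 0.5, z^k = 0.1231, u^k = -0.8474
Step 1: x-update.
Minimize 5*x^2 - 2*x + (0.5/2)*(x - 0.1231 - 0.8474)^2
FOC: (2*5 + 0.5)*x = 2 + 0.5*(0.1231 + 0.8474)
x^{k+1} = 0.2367
Step 2: z-update.
Minimize 8*z^2 - 5*z + (0.5/2)*(0.2367 - z - 0.8474)^2
FOC: (2*8 + 0.5)*z = 5 + 0.5*(0.2367 - 0.8474)
z^{k+1} = 0.2845
Step 3: u-update.
u^{k+1} = -0.8474 + 0.2367 - 0.2845 = -0.8952
Step 4: Primal residual = |0.2367 - 0.2845| = 0.0478


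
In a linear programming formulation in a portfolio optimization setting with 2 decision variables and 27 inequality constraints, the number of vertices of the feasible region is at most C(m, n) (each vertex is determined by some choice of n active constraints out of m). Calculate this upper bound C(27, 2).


Each vertex corresponds to some choice of n active constraints out of m, so the number of vertices is at most C(m, n) = m! / (n!(m-n)!).
m = 27, n = 2
Numerator: 27 * 26
Denominator: 2! = 2
C(27, 2) = 351


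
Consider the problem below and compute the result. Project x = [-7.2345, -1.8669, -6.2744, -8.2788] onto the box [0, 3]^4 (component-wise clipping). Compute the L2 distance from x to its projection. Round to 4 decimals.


Project each component onto [0, 3].
clip(-7.2345) = 0.0, clip(-1.8669) = 0.0, clip(-6.2744) = 0.0, clip(-8.2788) = 0.0
Projection = [0.0, 0.0, 0.0, 0.0]
Squared diffs: [52.338, 3.4853, 39.3681, 68.5385]
Distance = sqrt(163.7299) = 12.7957


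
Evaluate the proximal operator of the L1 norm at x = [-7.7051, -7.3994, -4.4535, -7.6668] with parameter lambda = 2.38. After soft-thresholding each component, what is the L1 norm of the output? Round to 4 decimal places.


Soft-thresholding with lambda = 2.38:
prox(-7.7051) = sign(-7.7051)*max(|-7.7051| - 2.38, 0) = -5.3251
prox(-7.3994) = sign(-7.3994)*max(|-7.3994| - 2.38, 0) = -5.0194
prox(-4.4535) = sign(-4.4535)*max(|-4.4535| - 2.38, 0) = -2.0735
prox(-7.6668) = sign(-7.6668)*max(|-7.6668| - 2.38, 0) = -5.2868
prox(x) = [-5.3251, -5.0194, -2.0735, -5.2868]
||prox(x)||_1 = 5.3251 + 5.0194 + 2.0735 + 5.2868 = 17.7048


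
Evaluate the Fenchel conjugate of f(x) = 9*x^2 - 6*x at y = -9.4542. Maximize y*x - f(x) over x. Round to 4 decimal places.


f*(y) = sup_x {y*x - a*x^2 - b*x} = sup_x {(y-b)*x - a*x^2}
FOC: (y - b) - 2a*x = 0 => x* = (y - b)/(2a)
x* = (-9.4542 + 6)/(2*9) = -0.1919
f*(-9.4542) = (y-b)^2/(4a) = (-9.4542 + 6)^2/(4*9)
= 11.9315/36 = 0.3314


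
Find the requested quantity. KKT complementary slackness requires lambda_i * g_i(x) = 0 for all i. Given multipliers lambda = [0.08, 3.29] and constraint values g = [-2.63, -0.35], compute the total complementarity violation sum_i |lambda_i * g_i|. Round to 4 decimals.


KKT complementary slackness check:
lambda_1 * g_1 = 0.08 * -2.63 = -0.2104
lambda_2 * g_2 = 3.29 * -0.35 = -1.1515
Total violation = 0.2104 + 1.1515 = 1.3619


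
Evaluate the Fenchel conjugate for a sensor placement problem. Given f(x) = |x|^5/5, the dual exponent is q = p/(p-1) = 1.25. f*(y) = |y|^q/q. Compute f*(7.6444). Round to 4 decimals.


The conjugate exponent q satisfies 1/p + 1/q = 1.
p = 5, so q = 5/(5 - 1) = 1.25
|y|^q = 7.6444^1.25 = 12.711
f*(7.6444) = 12.711 / 1.25 = 10.1688


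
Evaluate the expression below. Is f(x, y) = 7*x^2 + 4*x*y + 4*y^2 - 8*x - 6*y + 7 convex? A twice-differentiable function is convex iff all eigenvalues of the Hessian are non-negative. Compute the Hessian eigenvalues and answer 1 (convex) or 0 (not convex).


The Hessian of f(x,y) = 7*x^2 + 4*x*y + 4*y^2 - 8*x - 6*y + 7 is:
H = [[14, 4], [4, 8]]
Trace = 14 + 8 = 22
Determinant = 14*8 - (4)^2 = 96
Discriminant = (22)^2 - 4*96 = 100.0
Eigenvalues: lambda_1 = 6.0, lambda_2 = 16.0
The function is convex.

1


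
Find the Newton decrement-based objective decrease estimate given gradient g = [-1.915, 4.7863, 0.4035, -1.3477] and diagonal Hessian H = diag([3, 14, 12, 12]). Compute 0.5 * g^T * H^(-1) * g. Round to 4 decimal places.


Step 1: H is diagonal, so H^(-1) * g = [-0.6383, 0.3419, 0.0336, -0.1123].
Step 2: g^T H^(-1) g = sum_i g_i^2 / H_ii
  = (-1.915)^2/3 + (4.7863)^2/14 + (0.4035)^2/12 + (-1.3477)^2/12
  = 1.2224 + 1.6363 + 0.0136 + 0.1514 = 3.0237
Step 3: Objective decrease = 0.5 * g^T H^(-1) g = 1.5118


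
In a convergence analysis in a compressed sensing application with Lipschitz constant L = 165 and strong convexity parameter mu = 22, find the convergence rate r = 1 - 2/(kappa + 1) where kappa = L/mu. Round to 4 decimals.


Step 1: Compute the condition number.
kappa = L/mu = 165/22 = 7.5
Step 2: Compute the convergence rate.
r = 1 - 2/(kappa + 1) = 1 - 2*mu/(L + mu) = (L - mu)/(L + mu) = 143/187 = 0.7647


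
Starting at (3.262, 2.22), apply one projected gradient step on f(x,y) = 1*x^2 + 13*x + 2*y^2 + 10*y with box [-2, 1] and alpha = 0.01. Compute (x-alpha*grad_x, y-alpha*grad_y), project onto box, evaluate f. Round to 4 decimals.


Step 1: Compute gradient at (3.262, 2.22).
grad_x = 2*1*3.262 + 13 = 19.524
grad_y = 2*2*2.22 + 10 = 18.88
Step 2: Gradient step.
x_raw = 3.262 - 0.01*19.524 = 3.0668
y_raw = 2.22 - 0.01*18.88 = 2.0312
Step 3: Project onto [-2, 1].
x_proj = clip(3.0668) = 1.0
y_proj = clip(2.0312) = 1.0
Step 4: Evaluate f.
f(1.0, 1.0) = 26.0


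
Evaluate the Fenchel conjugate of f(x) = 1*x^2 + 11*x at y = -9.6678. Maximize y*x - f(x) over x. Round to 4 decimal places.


f*(y) = sup_x {y*x - a*x^2 - b*x} = sup_x {(y-b)*x - a*x^2}
FOC: (y - b) - 2a*x = 0 => x* = (y - b)/(2a)
x* = (-9.6678 - 11)/(2*1) = -10.3339
f*(-9.6678) = (y-b)^2/(4a) = (-9.6678 - 11)^2/(4*1)
= 427.158/4 = 106.7895


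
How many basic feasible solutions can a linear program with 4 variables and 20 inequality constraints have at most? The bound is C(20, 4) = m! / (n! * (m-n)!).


Each vertex corresponds to some choice of n active constraints out of m, so the number of vertices is at most C(m, n) = m! / (n!(m-n)!).
m = 20, n = 4
Numerator: 20 * 19 * 18 * 17
Denominator: 4! = 24
C(20, 4) = 4845


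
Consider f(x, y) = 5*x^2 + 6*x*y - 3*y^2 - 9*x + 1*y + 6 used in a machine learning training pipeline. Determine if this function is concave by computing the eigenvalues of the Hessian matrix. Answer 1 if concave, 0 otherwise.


The Hessian of f(x,y) = 5*x^2 + 6*x*y - 3*y^2 - 9*x + 1*y + 6 is:
H = [[10, 6], [6, -6]]
Trace = 10 - 6 = 4
Determinant = 10*-6 - (6)^2 = -96
Discriminant = (4)^2 - 4*-96 = 400.0
Eigenvalues: lambda_1 = -8.0, lambda_2 = 12.0
The function is not concave.

0


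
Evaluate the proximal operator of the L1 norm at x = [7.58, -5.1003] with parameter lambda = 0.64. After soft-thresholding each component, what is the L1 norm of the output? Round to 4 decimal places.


Soft-thresholding with lambda = 0.64:
prox(7.58) = sign(7.58)*max(|7.58| - 0.64, 0) = 6.94
prox(-5.1003) = sign(-5.1003)*max(|-5.1003| - 0.64, 0) = -4.4603
prox(x) = [6.94, -4.4603]
||prox(x)||_1 = 6.94 + 4.4603 = 11.4003


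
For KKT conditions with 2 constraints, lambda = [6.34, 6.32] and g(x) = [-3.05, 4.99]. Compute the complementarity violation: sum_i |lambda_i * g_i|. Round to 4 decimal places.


KKT complementary slackness check:
lambda_1 * g_1 = 6.34 * -3.05 = -19.337
lambda_2 * g_2 = 6.32 * 4.99 = 31.5368
Total violation = 19.337 + 31.5368 = 50.8738


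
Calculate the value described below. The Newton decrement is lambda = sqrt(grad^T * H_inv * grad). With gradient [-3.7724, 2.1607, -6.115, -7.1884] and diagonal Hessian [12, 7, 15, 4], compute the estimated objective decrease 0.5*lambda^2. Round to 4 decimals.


Step 1: H is diagonal, so H^(-1) * g = [-0.3144, 0.3087, -0.4077, -1.7971].
Step 2: g^T H^(-1) g = sum_i g_i^2 / H_ii
  = (-3.7724)^2/12 + (2.1607)^2/7 + (-6.115)^2/15 + (-7.1884)^2/4
  = 1.1859 + 0.6669 + 2.4929 + 12.9183 = 17.264
Step 3: Objective decrease = 0.5 * g^T H^(-1) g = 8.632


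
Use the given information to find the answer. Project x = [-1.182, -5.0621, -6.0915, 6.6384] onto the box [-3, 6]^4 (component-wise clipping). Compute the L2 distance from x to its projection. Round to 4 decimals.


Project each component onto [-3, 6].
clip(-1.182) = -1.182, clip(-5.0621) = -3.0, clip(-6.0915) = -3.0, clip(6.6384) = 6.0
Projection = [-1.182, -3.0, -3.0, 6.0]
Squared diffs: [0.0, 4.2523, 9.5574, 0.4076]
Distance = sqrt(14.2173) = 3.7706


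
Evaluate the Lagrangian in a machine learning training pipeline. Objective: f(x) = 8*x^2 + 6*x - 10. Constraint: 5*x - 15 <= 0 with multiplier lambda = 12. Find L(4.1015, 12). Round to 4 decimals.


Step 1: Evaluate f(x).
f(4.1015) = 8*4.1015^2 + 6*4.1015 - 10 = 149.1874
Step 2: Evaluate g(x).
g(4.1015) = 5*4.1015 - 15 = 5.5075
Step 3: Compute Lagrangian.
L = 149.1874 + 12*5.5075 = 215.2774


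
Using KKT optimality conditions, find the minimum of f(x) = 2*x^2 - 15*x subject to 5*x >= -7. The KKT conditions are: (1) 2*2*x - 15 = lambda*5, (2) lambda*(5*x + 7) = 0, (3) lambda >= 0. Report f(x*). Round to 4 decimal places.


Step 1: Try lambda = 0 (constraint inactive).
Stationarity: 2*2*x - 15 = 0
x* = 15/(2*2) = 3.75
Check constraint: 5*3.75 = 18.75 >= -7 -- satisfied.
Step 2: Compute optimal value.
f(x*) = 2*3.75^2 - 15*3.75 = -28.125


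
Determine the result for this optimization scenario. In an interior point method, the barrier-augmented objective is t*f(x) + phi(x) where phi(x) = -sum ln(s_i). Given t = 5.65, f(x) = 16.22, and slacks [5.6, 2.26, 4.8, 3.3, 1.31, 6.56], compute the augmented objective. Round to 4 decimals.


Step 1: Compute log-barrier.
ln values: [1.7228, 0.8154, 1.5686, 1.1939, 0.27, 1.881]
phi = -(1.7228 + 0.8154 + 1.5686 + 1.1939 + 0.27 + 1.881) = -7.4517
Step 2: Compute augmented objective.
t*f(x) = 5.65*16.22 = 91.643
Total = 91.643 - 7.4517 = 84.1913


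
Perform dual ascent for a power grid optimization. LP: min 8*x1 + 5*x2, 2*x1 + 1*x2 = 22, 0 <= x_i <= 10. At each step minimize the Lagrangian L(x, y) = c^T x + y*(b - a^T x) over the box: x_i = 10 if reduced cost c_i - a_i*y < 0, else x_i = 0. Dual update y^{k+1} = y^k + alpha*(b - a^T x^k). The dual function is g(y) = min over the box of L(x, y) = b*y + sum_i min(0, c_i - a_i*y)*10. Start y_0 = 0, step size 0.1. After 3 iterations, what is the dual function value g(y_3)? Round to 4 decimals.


Dual ascent for LP: min 8*x1 + 5*x2, 2*x1 + 1*x2 = 22, 0 <= x_i <= 10
Step 1: y^k = 0.0, reduced costs: (8.0, 5.0)
  x^k = (0.0, 0.0), subgradient = b - a^T x = 22.0
  y^{k+1} = 0.0 + 0.1*22.0 = 2.2
Step 2: y^k = 2.2, reduced costs: (3.6, 2.8)
  x^k = (0.0, 0.0), subgradient = b - a^T x = 22.0
  y^{k+1} = 2.2 + 0.1*22.0 = 4.4
Step 3: y^k = 4.4, reduced costs: (-0.8, 0.6)
  x^k = (10.0, 0.0), subgradient = b - a^T x = 2.0
  y^{k+1} = 4.4 + 0.1*2.0 = 4.6
Dual objective at y_3 = 4.6: reduced costs (-1.2, 0.4), box minimizer x = (10.0, 0.0)
g(y_3) = b*y + (c1 - a1*y)*x1 + (c2 - a2*y)*x2 = 22*4.6 + (-1.2)*10.0 + 0.4*0.0 = 101.2 - 12.0 + 0.0 = 89.2
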